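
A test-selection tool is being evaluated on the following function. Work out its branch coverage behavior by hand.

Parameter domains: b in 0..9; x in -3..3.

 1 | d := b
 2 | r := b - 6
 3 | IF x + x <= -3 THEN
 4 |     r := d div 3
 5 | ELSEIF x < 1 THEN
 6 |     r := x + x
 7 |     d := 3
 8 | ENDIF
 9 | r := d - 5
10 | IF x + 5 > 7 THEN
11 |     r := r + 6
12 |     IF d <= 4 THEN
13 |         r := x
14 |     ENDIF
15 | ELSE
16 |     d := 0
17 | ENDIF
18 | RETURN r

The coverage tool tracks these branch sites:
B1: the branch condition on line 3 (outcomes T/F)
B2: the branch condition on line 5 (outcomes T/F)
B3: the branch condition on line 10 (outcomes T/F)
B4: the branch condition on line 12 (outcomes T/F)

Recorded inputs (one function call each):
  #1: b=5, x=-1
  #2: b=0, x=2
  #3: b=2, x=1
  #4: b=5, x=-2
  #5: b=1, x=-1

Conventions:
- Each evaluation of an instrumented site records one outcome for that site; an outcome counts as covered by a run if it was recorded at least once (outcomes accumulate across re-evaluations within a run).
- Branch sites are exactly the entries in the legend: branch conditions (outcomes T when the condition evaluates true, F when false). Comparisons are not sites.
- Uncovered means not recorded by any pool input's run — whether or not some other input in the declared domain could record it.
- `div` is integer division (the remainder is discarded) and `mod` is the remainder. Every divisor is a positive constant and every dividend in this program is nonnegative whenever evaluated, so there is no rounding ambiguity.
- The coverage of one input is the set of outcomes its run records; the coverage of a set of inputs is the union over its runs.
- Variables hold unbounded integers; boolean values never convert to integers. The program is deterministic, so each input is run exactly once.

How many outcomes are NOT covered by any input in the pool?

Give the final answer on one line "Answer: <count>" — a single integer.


run #1 (b=5, x=-1) runs B1->F, B2->T, B3->F; records B1=F, B2=T, B3=F
run #2 (b=0, x=2) runs B1->F, B2->F, B3->F; records B1=F, B2=F, B3=F
run #3 (b=2, x=1) runs B1->F, B2->F, B3->F; records B1=F, B2=F, B3=F
run #4 (b=5, x=-2) runs B1->T, B3->F; records B1=T, B3=F
run #5 (b=1, x=-1) runs B1->F, B2->T, B3->F; records B1=F, B2=T, B3=F
union over the pool: B1=T, B1=F, B2=T, B2=F, B3=F
uncovered (3 of 8): B3=T, B4=T, B4=F
Answer: 3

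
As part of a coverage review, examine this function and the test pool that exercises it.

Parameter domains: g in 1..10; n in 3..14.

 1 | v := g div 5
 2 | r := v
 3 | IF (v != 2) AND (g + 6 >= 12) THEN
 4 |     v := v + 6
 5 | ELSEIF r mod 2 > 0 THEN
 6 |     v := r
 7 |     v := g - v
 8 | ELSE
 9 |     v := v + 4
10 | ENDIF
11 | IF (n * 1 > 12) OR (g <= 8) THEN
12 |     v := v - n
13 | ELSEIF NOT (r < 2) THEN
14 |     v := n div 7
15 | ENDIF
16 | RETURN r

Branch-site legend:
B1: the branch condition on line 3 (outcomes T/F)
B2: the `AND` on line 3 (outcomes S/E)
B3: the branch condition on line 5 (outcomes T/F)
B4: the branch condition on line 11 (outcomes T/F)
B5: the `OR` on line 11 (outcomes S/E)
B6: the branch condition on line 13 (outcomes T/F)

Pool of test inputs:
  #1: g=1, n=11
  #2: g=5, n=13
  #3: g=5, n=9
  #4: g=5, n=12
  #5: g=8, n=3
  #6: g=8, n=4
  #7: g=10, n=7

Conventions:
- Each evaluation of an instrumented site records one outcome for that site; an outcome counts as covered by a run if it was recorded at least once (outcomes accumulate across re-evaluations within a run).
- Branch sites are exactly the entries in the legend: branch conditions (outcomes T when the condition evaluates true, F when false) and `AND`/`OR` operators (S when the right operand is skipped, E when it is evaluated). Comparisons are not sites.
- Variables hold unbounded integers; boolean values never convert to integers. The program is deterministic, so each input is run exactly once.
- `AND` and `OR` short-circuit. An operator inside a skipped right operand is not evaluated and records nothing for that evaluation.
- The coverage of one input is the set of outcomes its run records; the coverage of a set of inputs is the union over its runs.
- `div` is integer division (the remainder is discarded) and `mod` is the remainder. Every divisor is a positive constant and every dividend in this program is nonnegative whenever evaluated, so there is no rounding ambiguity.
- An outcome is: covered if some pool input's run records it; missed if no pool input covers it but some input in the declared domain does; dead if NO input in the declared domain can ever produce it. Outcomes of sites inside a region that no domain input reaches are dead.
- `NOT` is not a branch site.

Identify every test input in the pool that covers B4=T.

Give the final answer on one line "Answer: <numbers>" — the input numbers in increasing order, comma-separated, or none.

input #1 (g=1, n=11): records B4=T
input #2 (g=5, n=13): records B4=T
input #3 (g=5, n=9): records B4=T
input #4 (g=5, n=12): records B4=T
input #5 (g=8, n=3): records B4=T
input #6 (g=8, n=4): records B4=T
input #7 (g=10, n=7): does not record B4=T

Answer: 1, 2, 3, 4, 5, 6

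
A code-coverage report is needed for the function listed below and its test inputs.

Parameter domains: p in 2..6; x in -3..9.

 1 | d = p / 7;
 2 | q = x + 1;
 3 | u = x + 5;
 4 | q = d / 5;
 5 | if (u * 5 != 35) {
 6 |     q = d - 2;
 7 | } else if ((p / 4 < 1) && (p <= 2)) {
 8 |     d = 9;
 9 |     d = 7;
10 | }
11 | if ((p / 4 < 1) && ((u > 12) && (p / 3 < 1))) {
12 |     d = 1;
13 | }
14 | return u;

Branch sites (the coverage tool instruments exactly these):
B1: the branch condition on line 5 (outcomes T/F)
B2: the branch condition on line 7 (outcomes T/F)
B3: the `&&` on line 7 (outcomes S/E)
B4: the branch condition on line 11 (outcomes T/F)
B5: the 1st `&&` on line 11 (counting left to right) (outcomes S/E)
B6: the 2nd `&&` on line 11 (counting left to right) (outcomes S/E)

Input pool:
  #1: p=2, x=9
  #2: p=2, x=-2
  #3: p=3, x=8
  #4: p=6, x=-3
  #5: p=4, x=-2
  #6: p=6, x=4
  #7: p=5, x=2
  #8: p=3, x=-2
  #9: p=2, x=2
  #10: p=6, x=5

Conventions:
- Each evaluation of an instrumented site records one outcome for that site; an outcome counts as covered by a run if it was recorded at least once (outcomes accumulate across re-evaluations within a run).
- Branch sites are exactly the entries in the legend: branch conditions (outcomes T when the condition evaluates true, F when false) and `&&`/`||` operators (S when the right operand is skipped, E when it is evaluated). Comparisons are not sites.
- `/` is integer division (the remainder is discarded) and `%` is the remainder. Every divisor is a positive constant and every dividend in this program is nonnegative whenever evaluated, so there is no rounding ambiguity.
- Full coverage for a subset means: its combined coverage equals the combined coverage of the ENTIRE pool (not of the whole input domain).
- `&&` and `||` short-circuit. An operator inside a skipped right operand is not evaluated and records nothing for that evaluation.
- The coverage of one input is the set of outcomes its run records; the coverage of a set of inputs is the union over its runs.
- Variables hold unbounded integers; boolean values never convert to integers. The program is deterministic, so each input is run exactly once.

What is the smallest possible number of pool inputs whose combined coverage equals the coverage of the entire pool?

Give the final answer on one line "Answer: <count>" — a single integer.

test 1 (p=2, x=9) fires B1->T, B5->E, B6->E, B4->T; hits B1=T, B4=T, B5=E, B6=E
test 2 (p=2, x=-2) fires B1->T, B5->E, B6->S, B4->F; hits B1=T, B4=F, B5=E, B6=S
test 3 (p=3, x=8) fires B1->T, B5->E, B6->E, B4->F; hits B1=T, B4=F, B5=E, B6=E
test 4 (p=6, x=-3) fires B1->T, B5->S, B4->F; hits B1=T, B4=F, B5=S
test 5 (p=4, x=-2) fires B1->T, B5->S, B4->F; hits B1=T, B4=F, B5=S
test 6 (p=6, x=4) fires B1->T, B5->S, B4->F; hits B1=T, B4=F, B5=S
test 7 (p=5, x=2) fires B1->F, B3->S, B2->F, B5->S, B4->F; hits B1=F, B2=F, B3=S, B4=F, B5=S
test 8 (p=3, x=-2) fires B1->T, B5->E, B6->S, B4->F; hits B1=T, B4=F, B5=E, B6=S
test 9 (p=2, x=2) fires B1->F, B3->E, B2->T, B5->E, B6->S, B4->F; hits B1=F, B2=T, B3=E, B4=F, B5=E, B6=S
test 10 (p=6, x=5) fires B1->T, B5->S, B4->F; hits B1=T, B4=F, B5=S
together the pool reaches 12 outcomes: B1=T, B1=F, B2=T, B2=F, B3=S, B3=E, B4=T, B4=F, B5=S, B5=E, B6=S, B6=E
every size-1 subset falls short of the 12 outcomes (best: 6/12)
every size-2 subset falls short of the 12 outcomes (best: 9/12)
size 3: inputs {1, 7, 9} cover all 12 outcomes, and no lexicographically smaller subset of this size does

Answer: 3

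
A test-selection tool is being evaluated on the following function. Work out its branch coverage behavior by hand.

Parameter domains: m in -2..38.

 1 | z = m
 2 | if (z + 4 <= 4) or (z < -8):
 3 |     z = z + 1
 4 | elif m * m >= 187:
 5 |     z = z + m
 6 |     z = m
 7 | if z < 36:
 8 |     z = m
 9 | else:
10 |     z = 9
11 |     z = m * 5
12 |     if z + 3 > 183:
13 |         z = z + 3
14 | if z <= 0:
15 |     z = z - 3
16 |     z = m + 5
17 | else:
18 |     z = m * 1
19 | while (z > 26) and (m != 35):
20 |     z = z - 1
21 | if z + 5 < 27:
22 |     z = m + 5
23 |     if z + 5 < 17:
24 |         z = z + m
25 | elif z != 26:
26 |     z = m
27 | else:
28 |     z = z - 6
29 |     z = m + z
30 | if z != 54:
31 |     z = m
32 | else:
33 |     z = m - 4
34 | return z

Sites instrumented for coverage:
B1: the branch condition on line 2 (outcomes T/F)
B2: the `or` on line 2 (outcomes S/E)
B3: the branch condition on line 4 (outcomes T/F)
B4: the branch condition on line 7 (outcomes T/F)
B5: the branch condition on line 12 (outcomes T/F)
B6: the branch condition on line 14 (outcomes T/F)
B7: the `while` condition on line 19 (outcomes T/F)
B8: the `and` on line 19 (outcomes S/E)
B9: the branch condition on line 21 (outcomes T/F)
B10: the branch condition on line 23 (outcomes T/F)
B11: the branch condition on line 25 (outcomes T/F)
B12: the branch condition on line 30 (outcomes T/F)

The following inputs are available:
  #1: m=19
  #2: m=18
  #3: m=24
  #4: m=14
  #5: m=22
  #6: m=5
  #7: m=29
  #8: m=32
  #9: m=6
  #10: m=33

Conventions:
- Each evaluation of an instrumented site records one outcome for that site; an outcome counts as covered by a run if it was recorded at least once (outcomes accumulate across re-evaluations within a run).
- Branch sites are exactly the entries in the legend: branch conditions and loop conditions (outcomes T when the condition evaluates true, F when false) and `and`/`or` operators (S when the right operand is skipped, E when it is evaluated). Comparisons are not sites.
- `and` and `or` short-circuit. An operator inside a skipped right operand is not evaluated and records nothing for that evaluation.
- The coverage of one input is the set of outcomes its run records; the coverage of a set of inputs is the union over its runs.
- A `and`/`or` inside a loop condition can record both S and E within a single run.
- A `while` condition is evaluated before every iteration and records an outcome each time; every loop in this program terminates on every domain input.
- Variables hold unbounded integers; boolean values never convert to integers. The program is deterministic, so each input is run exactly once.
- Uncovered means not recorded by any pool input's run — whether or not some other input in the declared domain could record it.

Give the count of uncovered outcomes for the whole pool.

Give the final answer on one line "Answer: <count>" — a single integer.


input #1, m=19: events B2->E, B1->F, B3->T, B4->T, B6->F, B8->S, B7->F, B9->T, B10->F, B12->T; outcomes B1=F, B2=E, B3=T, B4=T, B6=F, B7=F, B8=S, B9=T, B10=F, B12=T
input #2, m=18: events B2->E, B1->F, B3->T, B4->T, B6->F, B8->S, B7->F, B9->T, B10->F, B12->T; outcomes B1=F, B2=E, B3=T, B4=T, B6=F, B7=F, B8=S, B9=T, B10=F, B12=T
input #3, m=24: events B2->E, B1->F, B3->T, B4->T, B6->F, B8->S, B7->F, B9->F, B11->T, B12->T; outcomes B1=F, B2=E, B3=T, B4=T, B6=F, B7=F, B8=S, B9=F, B11=T, B12=T
input #4, m=14: events B2->E, B1->F, B3->T, B4->T, B6->F, B8->S, B7->F, B9->T, B10->F, B12->T; outcomes B1=F, B2=E, B3=T, B4=T, B6=F, B7=F, B8=S, B9=T, B10=F, B12=T
input #5, m=22: events B2->E, B1->F, B3->T, B4->T, B6->F, B8->S, B7->F, B9->F, B11->T, B12->T; outcomes B1=F, B2=E, B3=T, B4=T, B6=F, B7=F, B8=S, B9=F, B11=T, B12=T
input #6, m=5: events B2->E, B1->F, B3->F, B4->T, B6->F, B8->S, B7->F, B9->T, B10->T, B12->T; outcomes B1=F, B2=E, B3=F, B4=T, B6=F, B7=F, B8=S, B9=T, B10=T, B12=T
input #7, m=29: events B2->E, B1->F, B3->T, B4->T, B6->F, B8->E, B7->T, B8->E, B7->T, B8->E, B7->T, B8->S, B7->F, B9->F, ...; outcomes B1=F, B2=E, B3=T, B4=T, B6=F, B7=T, B7=F, B8=S, B8=E, B9=F, B11=F, B12=T
input #8, m=32: events B2->E, B1->F, B3->T, B4->T, B6->F, B8->E, B7->T, B8->E, B7->T, B8->E, B7->T, B8->E, B7->T, B8->E, ...; outcomes B1=F, B2=E, B3=T, B4=T, B6=F, B7=T, B7=F, B8=S, B8=E, B9=F, B11=F, B12=T
input #9, m=6: events B2->E, B1->F, B3->F, B4->T, B6->F, B8->S, B7->F, B9->T, B10->T, B12->T; outcomes B1=F, B2=E, B3=F, B4=T, B6=F, B7=F, B8=S, B9=T, B10=T, B12=T
input #10, m=33: events B2->E, B1->F, B3->T, B4->T, B6->F, B8->E, B7->T, B8->E, B7->T, B8->E, B7->T, B8->E, B7->T, B8->E, ...; outcomes B1=F, B2=E, B3=T, B4=T, B6=F, B7=T, B7=F, B8=S, B8=E, B9=F, B11=F, B12=T
union over the pool: B1=F, B2=E, B3=T, B3=F, B4=T, B6=F, B7=T, B7=F, B8=S, B8=E, B9=T, B9=F, B10=T, B10=F, B11=T, B11=F, B12=T
uncovered (7 of 24): B1=T, B2=S, B4=F, B5=T, B5=F, B6=T, B12=F
Answer: 7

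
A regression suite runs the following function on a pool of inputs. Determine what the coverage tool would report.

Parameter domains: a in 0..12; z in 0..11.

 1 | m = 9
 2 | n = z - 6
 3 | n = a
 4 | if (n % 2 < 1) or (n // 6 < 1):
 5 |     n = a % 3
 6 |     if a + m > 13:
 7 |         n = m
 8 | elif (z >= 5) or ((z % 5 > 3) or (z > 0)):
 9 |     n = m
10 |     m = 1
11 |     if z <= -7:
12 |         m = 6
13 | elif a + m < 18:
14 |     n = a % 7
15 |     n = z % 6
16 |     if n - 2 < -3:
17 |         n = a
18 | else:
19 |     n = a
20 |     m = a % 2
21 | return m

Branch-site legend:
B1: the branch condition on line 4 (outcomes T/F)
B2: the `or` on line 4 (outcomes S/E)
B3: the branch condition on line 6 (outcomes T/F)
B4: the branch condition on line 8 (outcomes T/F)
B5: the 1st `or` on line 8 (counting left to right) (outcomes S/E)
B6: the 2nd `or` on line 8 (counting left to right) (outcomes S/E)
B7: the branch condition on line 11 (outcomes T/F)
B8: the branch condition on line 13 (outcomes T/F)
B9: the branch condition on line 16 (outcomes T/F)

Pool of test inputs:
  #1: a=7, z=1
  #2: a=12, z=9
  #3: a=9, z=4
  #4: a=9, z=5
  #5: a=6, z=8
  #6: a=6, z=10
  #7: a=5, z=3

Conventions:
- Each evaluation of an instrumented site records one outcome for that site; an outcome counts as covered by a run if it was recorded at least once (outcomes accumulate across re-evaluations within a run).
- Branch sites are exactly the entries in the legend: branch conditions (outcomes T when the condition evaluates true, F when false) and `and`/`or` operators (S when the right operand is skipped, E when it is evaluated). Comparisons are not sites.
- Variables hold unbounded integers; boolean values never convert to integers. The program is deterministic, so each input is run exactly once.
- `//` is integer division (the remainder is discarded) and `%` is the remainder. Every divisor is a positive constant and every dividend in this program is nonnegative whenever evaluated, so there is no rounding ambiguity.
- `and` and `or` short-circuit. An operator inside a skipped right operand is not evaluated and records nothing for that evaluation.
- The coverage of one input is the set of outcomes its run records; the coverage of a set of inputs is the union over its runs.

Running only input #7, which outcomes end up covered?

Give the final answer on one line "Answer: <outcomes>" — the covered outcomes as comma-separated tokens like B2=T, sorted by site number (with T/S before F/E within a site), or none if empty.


Simulating input #7 (a=5, z=3) step by step:
  B2->E, B1->T, B3->T
collecting distinct outcomes: B1=T, B2=E, B3=T
Answer: B1=T, B2=E, B3=T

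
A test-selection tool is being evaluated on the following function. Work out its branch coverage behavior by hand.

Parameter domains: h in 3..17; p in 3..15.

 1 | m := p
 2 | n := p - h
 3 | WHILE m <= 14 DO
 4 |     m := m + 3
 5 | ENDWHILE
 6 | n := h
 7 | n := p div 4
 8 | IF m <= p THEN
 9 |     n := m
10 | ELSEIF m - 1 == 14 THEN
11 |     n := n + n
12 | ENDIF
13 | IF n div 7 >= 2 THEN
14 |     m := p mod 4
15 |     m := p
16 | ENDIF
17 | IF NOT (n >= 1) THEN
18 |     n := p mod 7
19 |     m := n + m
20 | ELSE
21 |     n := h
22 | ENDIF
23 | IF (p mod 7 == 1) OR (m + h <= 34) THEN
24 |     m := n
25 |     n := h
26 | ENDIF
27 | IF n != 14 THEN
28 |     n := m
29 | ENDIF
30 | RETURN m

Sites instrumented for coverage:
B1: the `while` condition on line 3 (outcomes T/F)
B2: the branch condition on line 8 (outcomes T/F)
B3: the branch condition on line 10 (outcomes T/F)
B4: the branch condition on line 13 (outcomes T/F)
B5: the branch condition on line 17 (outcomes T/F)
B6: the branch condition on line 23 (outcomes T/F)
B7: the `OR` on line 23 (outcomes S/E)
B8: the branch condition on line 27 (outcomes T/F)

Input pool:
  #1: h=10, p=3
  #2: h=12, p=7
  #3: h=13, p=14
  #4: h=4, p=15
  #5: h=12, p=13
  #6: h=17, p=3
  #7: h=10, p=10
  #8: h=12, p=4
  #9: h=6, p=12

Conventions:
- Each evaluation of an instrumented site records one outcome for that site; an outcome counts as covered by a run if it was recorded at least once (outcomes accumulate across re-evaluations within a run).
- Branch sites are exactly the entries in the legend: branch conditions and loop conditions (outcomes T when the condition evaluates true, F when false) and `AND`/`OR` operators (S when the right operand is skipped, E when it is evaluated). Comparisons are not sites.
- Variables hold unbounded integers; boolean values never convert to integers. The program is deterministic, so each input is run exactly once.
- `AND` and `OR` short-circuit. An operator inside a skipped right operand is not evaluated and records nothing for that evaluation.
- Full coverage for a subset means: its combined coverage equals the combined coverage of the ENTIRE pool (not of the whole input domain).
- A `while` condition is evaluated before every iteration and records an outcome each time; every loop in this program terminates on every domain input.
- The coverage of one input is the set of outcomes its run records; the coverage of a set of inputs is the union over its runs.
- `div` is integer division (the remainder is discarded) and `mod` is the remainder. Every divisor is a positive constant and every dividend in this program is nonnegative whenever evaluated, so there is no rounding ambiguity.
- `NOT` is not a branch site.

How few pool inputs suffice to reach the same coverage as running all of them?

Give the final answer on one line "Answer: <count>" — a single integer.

test 1 (h=10, p=3) fires B1->T, B1->T, B1->T, B1->T, B1->F, B2->F, B3->T, B4->F, B5->T, B7->E, B6->T, B8->T; hits B1=T, B1=F, B2=F, B3=T, B4=F, B5=T, B6=T, B7=E, B8=T
test 2 (h=12, p=7) fires B1->T, B1->T, B1->T, B1->F, B2->F, B3->F, B4->F, B5->F, B7->E, B6->T, B8->T; hits B1=T, B1=F, B2=F, B3=F, B4=F, B5=F, B6=T, B7=E, B8=T
test 3 (h=13, p=14) fires B1->T, B1->F, B2->F, B3->F, B4->F, B5->F, B7->E, B6->T, B8->T; hits B1=T, B1=F, B2=F, B3=F, B4=F, B5=F, B6=T, B7=E, B8=T
test 4 (h=4, p=15) fires B1->F, B2->T, B4->T, B5->F, B7->S, B6->T, B8->T; hits B1=F, B2=T, B4=T, B5=F, B6=T, B7=S, B8=T
test 5 (h=12, p=13) fires B1->T, B1->F, B2->F, B3->F, B4->F, B5->F, B7->E, B6->T, B8->T; hits B1=T, B1=F, B2=F, B3=F, B4=F, B5=F, B6=T, B7=E, B8=T
test 6 (h=17, p=3) fires B1->T, B1->T, B1->T, B1->T, B1->F, B2->F, B3->T, B4->F, B5->T, B7->E, B6->F, B8->T; hits B1=T, B1=F, B2=F, B3=T, B4=F, B5=T, B6=F, B7=E, B8=T
test 7 (h=10, p=10) fires B1->T, B1->T, B1->F, B2->F, B3->F, B4->F, B5->F, B7->E, B6->T, B8->T; hits B1=T, B1=F, B2=F, B3=F, B4=F, B5=F, B6=T, B7=E, B8=T
test 8 (h=12, p=4) fires B1->T, B1->T, B1->T, B1->T, B1->F, B2->F, B3->F, B4->F, B5->F, B7->E, B6->T, B8->T; hits B1=T, B1=F, B2=F, B3=F, B4=F, B5=F, B6=T, B7=E, B8=T
test 9 (h=6, p=12) fires B1->T, B1->F, B2->F, B3->T, B4->F, B5->F, B7->E, B6->T, B8->T; hits B1=T, B1=F, B2=F, B3=T, B4=F, B5=F, B6=T, B7=E, B8=T
together the pool reaches 15 outcomes: B1=T, B1=F, B2=T, B2=F, B3=T, B3=F, B4=T, B4=F, B5=T, B5=F, B6=T, B6=F, B7=S, B7=E, B8=T
no size-1 subset reaches all 15 outcomes (best union: 9/15)
no size-2 subset reaches all 15 outcomes (best union: 14/15)
at size 3, {2, 4, 6} reaches all 15 outcomes; every lexicographically earlier size-3 subset fails

Answer: 3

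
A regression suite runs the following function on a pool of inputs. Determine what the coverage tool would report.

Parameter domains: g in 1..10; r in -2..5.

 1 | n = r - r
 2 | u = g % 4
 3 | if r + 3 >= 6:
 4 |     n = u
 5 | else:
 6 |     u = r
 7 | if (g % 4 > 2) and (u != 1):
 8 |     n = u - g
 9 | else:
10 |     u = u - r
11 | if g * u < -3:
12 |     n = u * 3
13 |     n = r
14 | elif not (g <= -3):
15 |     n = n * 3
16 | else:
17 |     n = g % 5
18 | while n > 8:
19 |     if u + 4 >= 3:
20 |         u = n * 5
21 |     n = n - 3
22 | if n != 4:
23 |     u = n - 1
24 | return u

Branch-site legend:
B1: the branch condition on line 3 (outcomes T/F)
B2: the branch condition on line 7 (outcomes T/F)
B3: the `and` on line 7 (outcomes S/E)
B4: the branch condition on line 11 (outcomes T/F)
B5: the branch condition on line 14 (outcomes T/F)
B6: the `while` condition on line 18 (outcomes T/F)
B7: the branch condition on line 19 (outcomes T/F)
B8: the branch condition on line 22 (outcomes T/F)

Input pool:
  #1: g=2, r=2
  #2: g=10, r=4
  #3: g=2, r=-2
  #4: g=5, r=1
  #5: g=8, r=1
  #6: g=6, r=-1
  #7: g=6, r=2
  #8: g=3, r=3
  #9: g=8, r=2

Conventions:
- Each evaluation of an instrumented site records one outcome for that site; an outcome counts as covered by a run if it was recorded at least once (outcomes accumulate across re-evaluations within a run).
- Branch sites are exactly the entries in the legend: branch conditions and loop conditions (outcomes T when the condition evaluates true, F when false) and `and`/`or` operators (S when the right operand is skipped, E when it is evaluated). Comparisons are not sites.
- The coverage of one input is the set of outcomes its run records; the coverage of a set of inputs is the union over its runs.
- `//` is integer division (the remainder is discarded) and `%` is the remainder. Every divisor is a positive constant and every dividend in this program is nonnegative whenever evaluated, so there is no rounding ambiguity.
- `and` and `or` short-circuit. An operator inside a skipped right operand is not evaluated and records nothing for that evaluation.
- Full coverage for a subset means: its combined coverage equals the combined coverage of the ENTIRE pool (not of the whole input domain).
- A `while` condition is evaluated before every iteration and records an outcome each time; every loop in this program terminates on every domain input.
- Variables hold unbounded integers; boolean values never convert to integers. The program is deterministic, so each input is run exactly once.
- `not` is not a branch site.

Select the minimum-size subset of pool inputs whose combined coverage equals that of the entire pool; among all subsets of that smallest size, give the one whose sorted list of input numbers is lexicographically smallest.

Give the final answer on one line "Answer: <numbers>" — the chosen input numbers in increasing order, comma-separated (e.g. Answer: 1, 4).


input #1, g=2, r=2: events B1->F, B3->S, B2->F, B4->F, B5->T, B6->F, B8->T; outcomes B1=F, B2=F, B3=S, B4=F, B5=T, B6=F, B8=T
input #2, g=10, r=4: events B1->T, B3->S, B2->F, B4->T, B6->F, B8->F; outcomes B1=T, B2=F, B3=S, B4=T, B6=F, B8=F
input #3, g=2, r=-2: events B1->F, B3->S, B2->F, B4->F, B5->T, B6->F, B8->T; outcomes B1=F, B2=F, B3=S, B4=F, B5=T, B6=F, B8=T
input #4, g=5, r=1: events B1->F, B3->S, B2->F, B4->F, B5->T, B6->F, B8->T; outcomes B1=F, B2=F, B3=S, B4=F, B5=T, B6=F, B8=T
input #5, g=8, r=1: events B1->F, B3->S, B2->F, B4->F, B5->T, B6->F, B8->T; outcomes B1=F, B2=F, B3=S, B4=F, B5=T, B6=F, B8=T
input #6, g=6, r=-1: events B1->F, B3->S, B2->F, B4->F, B5->T, B6->F, B8->T; outcomes B1=F, B2=F, B3=S, B4=F, B5=T, B6=F, B8=T
input #7, g=6, r=2: events B1->F, B3->S, B2->F, B4->F, B5->T, B6->F, B8->T; outcomes B1=F, B2=F, B3=S, B4=F, B5=T, B6=F, B8=T
input #8, g=3, r=3: events B1->T, B3->E, B2->T, B4->F, B5->T, B6->F, B8->T; outcomes B1=T, B2=T, B3=E, B4=F, B5=T, B6=F, B8=T
input #9, g=8, r=2: events B1->F, B3->S, B2->F, B4->F, B5->T, B6->F, B8->T; outcomes B1=F, B2=F, B3=S, B4=F, B5=T, B6=F, B8=T
union over all inputs: B1=T, B1=F, B2=T, B2=F, B3=S, B3=E, B4=T, B4=F, B5=T, B6=F, B8=T, B8=F (12 outcomes)
every size-1 subset falls short of the 12 outcomes (best: 7/12)
every size-2 subset falls short of the 12 outcomes (best: 11/12)
the canonical winner is {1, 2, 8}: size 3, full 12-outcome coverage, earliest index list among size-3 covers
Answer: 1, 2, 8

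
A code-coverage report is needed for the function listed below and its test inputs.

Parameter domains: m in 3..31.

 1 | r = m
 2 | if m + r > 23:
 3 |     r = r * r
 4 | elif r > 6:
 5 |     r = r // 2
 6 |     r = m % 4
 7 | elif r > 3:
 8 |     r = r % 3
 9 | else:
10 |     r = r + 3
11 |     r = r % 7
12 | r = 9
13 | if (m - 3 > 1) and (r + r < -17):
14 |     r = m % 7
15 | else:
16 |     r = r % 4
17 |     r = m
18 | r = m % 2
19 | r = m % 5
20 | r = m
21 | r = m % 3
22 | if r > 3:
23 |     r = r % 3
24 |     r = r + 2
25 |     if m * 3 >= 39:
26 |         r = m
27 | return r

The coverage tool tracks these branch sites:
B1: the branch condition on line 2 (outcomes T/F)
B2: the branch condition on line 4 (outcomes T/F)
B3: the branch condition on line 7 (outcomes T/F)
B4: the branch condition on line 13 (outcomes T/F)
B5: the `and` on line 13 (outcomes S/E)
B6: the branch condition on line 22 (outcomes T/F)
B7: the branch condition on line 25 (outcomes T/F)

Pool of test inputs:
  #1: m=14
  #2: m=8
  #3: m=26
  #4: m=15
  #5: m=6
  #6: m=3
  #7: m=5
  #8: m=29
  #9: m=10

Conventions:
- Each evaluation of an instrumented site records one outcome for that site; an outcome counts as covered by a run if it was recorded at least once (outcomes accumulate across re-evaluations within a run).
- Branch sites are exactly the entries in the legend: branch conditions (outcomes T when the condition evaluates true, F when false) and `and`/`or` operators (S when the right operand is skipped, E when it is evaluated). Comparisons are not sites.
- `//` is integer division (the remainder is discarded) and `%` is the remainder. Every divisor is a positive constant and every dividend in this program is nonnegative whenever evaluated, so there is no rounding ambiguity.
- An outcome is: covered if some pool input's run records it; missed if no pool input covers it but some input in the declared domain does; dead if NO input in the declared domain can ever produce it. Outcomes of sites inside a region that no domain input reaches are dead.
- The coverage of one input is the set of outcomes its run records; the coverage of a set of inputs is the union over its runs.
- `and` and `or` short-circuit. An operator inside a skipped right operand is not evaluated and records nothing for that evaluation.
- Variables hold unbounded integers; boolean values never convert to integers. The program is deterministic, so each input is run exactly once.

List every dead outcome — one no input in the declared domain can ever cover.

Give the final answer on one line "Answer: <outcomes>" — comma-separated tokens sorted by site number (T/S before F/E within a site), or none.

checking every outcome against all 29 domain inputs:
  B4=T: zero occurrences over every domain input -> dead
  B6=T: zero occurrences over every domain input -> dead
  B7=T: zero occurrences over every domain input -> dead
  B7=F: zero occurrences over every domain input -> dead
  reachable outcomes have witnesses, e.g. B1=T (e.g. m=12), B1=F (e.g. m=3), B2=T (e.g. m=7), B2=F (e.g. m=3)

Answer: B4=T, B6=T, B7=T, B7=F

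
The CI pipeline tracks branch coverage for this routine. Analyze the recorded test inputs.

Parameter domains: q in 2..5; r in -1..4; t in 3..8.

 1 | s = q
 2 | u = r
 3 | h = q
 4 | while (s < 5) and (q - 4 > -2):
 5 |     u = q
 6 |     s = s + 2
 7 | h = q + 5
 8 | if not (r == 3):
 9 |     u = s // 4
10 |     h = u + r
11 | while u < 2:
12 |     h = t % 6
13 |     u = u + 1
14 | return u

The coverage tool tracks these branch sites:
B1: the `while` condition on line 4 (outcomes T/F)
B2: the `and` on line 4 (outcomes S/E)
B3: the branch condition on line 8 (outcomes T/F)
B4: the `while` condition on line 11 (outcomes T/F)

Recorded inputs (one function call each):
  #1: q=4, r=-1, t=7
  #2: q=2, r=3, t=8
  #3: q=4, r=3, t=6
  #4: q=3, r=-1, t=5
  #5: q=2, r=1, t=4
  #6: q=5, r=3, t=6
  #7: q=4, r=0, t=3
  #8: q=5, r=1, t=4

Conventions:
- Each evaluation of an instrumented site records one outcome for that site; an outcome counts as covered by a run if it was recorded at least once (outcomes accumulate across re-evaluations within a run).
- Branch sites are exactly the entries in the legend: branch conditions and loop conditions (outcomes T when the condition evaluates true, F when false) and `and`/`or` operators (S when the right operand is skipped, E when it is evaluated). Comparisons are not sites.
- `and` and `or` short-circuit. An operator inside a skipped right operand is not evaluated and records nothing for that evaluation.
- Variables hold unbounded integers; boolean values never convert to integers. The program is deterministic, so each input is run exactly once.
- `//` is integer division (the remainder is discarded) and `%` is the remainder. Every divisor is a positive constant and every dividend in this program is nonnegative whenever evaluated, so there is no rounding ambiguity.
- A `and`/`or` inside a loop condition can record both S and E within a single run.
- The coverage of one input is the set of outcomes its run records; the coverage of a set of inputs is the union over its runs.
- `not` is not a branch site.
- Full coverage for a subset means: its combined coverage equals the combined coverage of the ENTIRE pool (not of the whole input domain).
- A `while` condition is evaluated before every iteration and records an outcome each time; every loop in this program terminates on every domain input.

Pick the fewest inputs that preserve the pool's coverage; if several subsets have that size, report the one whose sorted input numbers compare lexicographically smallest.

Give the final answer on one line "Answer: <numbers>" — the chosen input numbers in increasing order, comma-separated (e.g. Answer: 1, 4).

input #1 (q=4, r=-1, t=7): events B2->E, B1->T, B2->S, B1->F, B3->T, B4->T, B4->F; covers B1=T, B1=F, B2=S, B2=E, B3=T, B4=T, B4=F
input #2 (q=2, r=3, t=8): events B2->E, B1->F, B3->F, B4->F; covers B1=F, B2=E, B3=F, B4=F
input #3 (q=4, r=3, t=6): events B2->E, B1->T, B2->S, B1->F, B3->F, B4->F; covers B1=T, B1=F, B2=S, B2=E, B3=F, B4=F
input #4 (q=3, r=-1, t=5): events B2->E, B1->T, B2->S, B1->F, B3->T, B4->T, B4->F; covers B1=T, B1=F, B2=S, B2=E, B3=T, B4=T, B4=F
input #5 (q=2, r=1, t=4): events B2->E, B1->F, B3->T, B4->T, B4->T, B4->F; covers B1=F, B2=E, B3=T, B4=T, B4=F
input #6 (q=5, r=3, t=6): events B2->S, B1->F, B3->F, B4->F; covers B1=F, B2=S, B3=F, B4=F
input #7 (q=4, r=0, t=3): events B2->E, B1->T, B2->S, B1->F, B3->T, B4->T, B4->F; covers B1=T, B1=F, B2=S, B2=E, B3=T, B4=T, B4=F
input #8 (q=5, r=1, t=4): events B2->S, B1->F, B3->T, B4->T, B4->F; covers B1=F, B2=S, B3=T, B4=T, B4=F
together the pool reaches 8 outcomes: B1=T, B1=F, B2=S, B2=E, B3=T, B3=F, B4=T, B4=F
every size-1 subset falls short of the 8 outcomes (best: 7/8)
at size 2, {1, 2} reaches all 8 outcomes; every lexicographically earlier size-2 subset fails

Answer: 1, 2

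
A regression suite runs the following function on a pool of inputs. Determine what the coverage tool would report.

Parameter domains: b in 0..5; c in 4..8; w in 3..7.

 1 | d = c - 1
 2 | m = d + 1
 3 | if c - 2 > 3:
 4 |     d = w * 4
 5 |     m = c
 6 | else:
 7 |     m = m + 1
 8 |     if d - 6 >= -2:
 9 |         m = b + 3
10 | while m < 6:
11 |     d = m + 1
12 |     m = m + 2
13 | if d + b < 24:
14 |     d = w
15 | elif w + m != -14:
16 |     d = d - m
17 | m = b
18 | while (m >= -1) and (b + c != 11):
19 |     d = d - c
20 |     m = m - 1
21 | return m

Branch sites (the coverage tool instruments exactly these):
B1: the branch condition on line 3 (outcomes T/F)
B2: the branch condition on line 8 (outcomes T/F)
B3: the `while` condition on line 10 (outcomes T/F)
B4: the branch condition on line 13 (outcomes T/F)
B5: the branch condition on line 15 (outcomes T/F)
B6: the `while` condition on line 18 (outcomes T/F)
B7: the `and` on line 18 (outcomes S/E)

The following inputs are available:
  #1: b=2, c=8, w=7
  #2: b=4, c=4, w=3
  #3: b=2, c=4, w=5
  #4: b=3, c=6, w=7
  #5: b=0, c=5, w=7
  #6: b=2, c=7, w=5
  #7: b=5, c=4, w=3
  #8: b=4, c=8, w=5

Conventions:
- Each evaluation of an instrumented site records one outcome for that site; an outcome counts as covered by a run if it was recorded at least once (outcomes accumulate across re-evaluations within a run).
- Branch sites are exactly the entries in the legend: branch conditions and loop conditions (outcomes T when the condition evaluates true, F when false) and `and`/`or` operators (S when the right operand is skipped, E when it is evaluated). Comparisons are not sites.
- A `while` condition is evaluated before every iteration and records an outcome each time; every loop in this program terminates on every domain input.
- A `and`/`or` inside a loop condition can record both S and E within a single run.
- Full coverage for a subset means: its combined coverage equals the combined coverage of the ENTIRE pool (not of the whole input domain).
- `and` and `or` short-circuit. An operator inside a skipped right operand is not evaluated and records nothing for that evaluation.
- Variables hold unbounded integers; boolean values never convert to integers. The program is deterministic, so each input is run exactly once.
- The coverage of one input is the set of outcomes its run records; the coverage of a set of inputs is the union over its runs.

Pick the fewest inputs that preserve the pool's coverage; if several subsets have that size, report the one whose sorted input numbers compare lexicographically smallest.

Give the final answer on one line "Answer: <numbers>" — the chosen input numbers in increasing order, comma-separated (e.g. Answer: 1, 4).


test 1 (b=2, c=8, w=7) hits B1=T, B3=F, B4=F, B5=T, B6=T, B6=F, B7=S, B7=E
test 2 (b=4, c=4, w=3) hits B1=F, B2=F, B3=T, B3=F, B4=T, B6=T, B6=F, B7=S, B7=E
test 3 (b=2, c=4, w=5) hits B1=F, B2=F, B3=T, B3=F, B4=T, B6=T, B6=F, B7=S, B7=E
test 4 (b=3, c=6, w=7) hits B1=T, B3=F, B4=F, B5=T, B6=T, B6=F, B7=S, B7=E
test 5 (b=0, c=5, w=7) hits B1=F, B2=T, B3=T, B3=F, B4=T, B6=T, B6=F, B7=S, B7=E
test 6 (b=2, c=7, w=5) hits B1=T, B3=F, B4=T, B6=T, B6=F, B7=S, B7=E
test 7 (b=5, c=4, w=3) hits B1=F, B2=F, B3=T, B3=F, B4=T, B6=T, B6=F, B7=S, B7=E
test 8 (b=4, c=8, w=5) hits B1=T, B3=F, B4=F, B5=T, B6=T, B6=F, B7=S, B7=E
the full pool covers 13 outcomes: B1=T, B1=F, B2=T, B2=F, B3=T, B3=F, B4=T, B4=F, B5=T, B6=T, B6=F, B7=S, B7=E
checked all size-1 subsets: none covers 13 outcomes (max 9/13)
checked all size-2 subsets: none covers 13 outcomes (max 12/13)
the canonical winner is {1, 2, 5}: size 3, full 13-outcome coverage, earliest index list among size-3 covers
Answer: 1, 2, 5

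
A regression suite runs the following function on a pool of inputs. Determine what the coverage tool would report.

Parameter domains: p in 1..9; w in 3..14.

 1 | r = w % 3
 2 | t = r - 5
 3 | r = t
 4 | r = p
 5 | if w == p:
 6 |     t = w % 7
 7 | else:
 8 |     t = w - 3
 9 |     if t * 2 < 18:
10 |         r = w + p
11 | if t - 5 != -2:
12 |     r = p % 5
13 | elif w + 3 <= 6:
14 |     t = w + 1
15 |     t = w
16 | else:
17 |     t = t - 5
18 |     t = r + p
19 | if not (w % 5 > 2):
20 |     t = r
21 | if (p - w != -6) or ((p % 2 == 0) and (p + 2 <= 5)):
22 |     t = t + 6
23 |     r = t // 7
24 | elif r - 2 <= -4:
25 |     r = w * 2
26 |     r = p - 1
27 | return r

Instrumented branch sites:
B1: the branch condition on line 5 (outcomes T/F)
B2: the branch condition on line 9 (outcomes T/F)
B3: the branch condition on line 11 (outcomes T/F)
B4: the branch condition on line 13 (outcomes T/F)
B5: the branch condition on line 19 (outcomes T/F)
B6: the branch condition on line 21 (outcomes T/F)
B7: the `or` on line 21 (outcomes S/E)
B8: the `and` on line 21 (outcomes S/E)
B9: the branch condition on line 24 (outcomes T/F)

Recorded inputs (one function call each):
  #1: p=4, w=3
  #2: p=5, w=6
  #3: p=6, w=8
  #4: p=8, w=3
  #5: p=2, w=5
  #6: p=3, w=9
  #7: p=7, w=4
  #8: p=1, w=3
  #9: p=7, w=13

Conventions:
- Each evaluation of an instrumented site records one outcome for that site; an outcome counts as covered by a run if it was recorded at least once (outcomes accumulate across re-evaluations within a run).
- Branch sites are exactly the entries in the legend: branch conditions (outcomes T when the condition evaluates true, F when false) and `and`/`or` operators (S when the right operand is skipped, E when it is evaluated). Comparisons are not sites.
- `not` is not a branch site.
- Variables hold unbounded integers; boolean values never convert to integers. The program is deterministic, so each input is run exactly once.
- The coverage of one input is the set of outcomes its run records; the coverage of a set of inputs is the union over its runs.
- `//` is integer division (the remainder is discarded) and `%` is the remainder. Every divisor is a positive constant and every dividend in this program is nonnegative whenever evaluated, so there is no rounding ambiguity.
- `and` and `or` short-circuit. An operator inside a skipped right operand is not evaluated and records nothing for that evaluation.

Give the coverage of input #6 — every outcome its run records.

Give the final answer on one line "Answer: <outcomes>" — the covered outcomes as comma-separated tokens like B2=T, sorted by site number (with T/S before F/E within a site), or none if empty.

Event log for input #6 (p=3, w=9):
  B1->F, B2->T, B3->T, B5->F, B7->E, B8->S, B6->F, B9->F
deduplicating events, the covered set is: B1=F, B2=T, B3=T, B5=F, B6=F, B7=E, B8=S, B9=F

Answer: B1=F, B2=T, B3=T, B5=F, B6=F, B7=E, B8=S, B9=F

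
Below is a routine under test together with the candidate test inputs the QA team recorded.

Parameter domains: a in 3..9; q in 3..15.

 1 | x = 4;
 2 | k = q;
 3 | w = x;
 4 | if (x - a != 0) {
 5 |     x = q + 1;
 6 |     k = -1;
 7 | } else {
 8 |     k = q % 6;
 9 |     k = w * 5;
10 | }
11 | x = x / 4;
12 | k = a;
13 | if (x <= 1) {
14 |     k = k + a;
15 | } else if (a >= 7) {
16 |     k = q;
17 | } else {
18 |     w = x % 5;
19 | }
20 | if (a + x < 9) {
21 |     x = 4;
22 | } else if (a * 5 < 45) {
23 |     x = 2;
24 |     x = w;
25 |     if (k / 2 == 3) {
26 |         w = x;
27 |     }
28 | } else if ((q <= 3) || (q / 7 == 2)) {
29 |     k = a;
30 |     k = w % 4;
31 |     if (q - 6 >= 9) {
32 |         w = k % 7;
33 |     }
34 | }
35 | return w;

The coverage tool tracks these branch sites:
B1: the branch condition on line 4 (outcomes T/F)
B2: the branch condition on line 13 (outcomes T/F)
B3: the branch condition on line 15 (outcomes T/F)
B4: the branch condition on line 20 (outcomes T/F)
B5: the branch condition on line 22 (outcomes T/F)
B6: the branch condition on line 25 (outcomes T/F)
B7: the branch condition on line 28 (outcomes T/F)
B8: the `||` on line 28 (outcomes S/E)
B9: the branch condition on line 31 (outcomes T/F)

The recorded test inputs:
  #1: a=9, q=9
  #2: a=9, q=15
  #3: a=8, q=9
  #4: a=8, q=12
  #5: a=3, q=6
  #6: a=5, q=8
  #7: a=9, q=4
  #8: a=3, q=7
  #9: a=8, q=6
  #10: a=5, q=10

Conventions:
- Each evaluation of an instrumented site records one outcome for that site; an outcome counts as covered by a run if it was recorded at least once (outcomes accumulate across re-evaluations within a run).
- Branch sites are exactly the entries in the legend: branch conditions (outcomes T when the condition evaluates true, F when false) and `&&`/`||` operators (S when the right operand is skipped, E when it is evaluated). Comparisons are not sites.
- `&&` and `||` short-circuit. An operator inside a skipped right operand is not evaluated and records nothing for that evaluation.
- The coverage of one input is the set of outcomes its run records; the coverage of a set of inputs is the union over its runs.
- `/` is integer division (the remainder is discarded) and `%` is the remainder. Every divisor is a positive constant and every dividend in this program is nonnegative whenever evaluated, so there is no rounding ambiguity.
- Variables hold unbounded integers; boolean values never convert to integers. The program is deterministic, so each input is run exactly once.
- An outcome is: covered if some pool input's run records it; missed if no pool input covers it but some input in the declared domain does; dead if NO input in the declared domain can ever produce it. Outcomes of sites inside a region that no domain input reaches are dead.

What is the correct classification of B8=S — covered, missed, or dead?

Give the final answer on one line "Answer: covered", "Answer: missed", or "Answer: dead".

no pool input records B8=S
but domain input (a=9, q=3) does record it -> reachable, so missed

Answer: missed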